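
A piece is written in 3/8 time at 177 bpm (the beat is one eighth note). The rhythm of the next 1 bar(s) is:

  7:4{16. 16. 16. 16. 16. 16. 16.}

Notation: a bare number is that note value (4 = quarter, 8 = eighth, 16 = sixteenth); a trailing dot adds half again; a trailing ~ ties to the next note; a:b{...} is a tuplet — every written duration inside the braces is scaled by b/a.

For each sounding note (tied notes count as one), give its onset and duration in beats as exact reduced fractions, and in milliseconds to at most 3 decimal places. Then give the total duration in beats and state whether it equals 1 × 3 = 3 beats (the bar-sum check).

1) 0.0ms=0b +145.278ms=3/7b
2) 145.278ms=3/7b +145.278ms=3/7b
3) 290.557ms=6/7b +145.278ms=3/7b
4) 435.835ms=9/7b +145.278ms=3/7b
5) 581.114ms=12/7b +145.278ms=3/7b
6) 726.392ms=15/7b +145.278ms=3/7b
7) 871.671ms=18/7b +145.278ms=3/7b
Σ=3b of 3 (177bpm 3/8) — PASS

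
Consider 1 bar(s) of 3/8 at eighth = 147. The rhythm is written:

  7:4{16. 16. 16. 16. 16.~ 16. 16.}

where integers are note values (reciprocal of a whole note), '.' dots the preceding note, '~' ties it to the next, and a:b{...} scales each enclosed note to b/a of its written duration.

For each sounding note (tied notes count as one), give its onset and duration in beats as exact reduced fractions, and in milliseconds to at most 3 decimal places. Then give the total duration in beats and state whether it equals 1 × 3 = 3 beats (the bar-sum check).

1) 0.0ms=0b +174.927ms=3/7b
2) 174.927ms=3/7b +174.927ms=3/7b
3) 349.854ms=6/7b +174.927ms=3/7b
4) 524.781ms=9/7b +174.927ms=3/7b
5) 699.708ms=12/7b +349.854ms=6/7b
6) 1049.563ms=18/7b +174.927ms=3/7b
Σ=3b of 3 (147bpm 3/8) — PASS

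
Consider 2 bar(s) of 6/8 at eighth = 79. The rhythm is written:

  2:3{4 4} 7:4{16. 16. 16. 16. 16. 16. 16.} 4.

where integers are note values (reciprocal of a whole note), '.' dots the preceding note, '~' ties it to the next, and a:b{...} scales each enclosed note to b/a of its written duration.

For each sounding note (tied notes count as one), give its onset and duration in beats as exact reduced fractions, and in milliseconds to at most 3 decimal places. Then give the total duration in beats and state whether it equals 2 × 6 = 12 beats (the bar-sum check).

1) 0.0ms=0b +2278.481ms=3b
2) 2278.481ms=3b +2278.481ms=3b
3) 4556.962ms=6b +325.497ms=3/7b
4) 4882.459ms=45/7b +325.497ms=3/7b
5) 5207.957ms=48/7b +325.497ms=3/7b
6) 5533.454ms=51/7b +325.497ms=3/7b
7) 5858.951ms=54/7b +325.497ms=3/7b
8) 6184.448ms=57/7b +325.497ms=3/7b
9) 6509.946ms=60/7b +325.497ms=3/7b
10) 6835.443ms=9b +2278.481ms=3b
Σ=12b of 12 (79bpm 6/8) — PASS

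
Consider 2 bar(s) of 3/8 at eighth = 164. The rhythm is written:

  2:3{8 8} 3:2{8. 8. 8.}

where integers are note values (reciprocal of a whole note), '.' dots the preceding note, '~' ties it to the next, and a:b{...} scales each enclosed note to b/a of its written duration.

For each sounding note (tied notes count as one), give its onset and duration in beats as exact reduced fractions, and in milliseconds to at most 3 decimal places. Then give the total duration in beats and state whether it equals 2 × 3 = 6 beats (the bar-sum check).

1) 0.0ms=0b +548.78ms=3/2b
2) 548.78ms=3/2b +548.78ms=3/2b
3) 1097.561ms=3b +365.854ms=1b
4) 1463.415ms=4b +365.854ms=1b
5) 1829.268ms=5b +365.854ms=1b
Σ=6b of 6 (164bpm 3/8) — PASS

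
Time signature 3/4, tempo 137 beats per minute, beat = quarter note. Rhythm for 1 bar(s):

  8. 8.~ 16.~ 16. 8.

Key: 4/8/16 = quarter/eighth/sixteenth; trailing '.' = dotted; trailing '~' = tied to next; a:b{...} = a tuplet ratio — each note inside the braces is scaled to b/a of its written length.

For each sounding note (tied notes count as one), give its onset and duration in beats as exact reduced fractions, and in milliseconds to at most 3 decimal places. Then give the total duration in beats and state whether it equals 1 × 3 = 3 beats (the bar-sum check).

1) 0.0ms=0b +328.467ms=3/4b
2) 328.467ms=3/4b +656.934ms=3/2b
3) 985.401ms=9/4b +328.467ms=3/4b
Σ=3b of 3 (137bpm 3/4) — PASS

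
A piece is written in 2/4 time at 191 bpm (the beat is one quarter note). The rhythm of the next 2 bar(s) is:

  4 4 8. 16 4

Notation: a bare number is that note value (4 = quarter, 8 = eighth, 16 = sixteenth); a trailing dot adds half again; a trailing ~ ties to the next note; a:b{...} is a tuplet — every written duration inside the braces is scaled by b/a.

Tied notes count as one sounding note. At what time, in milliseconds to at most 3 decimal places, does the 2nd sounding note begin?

1. 0.0ms @ 0 + 314.136ms (1)
2. 314.136ms @ 1 + 314.136ms (1)
3. 628.272ms @ 2 + 235.602ms (3/4)
4. 863.874ms @ 11/4 + 78.534ms (1/4)
5. 942.408ms @ 3 + 314.136ms (1)

note 2 onset = 1b = 314.136ms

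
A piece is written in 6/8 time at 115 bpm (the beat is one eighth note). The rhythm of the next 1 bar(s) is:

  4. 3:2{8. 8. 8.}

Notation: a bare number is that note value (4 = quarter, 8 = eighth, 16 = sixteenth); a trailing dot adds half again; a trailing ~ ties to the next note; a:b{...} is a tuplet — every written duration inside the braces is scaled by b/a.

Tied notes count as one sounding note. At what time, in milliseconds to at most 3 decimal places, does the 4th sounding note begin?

note 4 onset = 5b = 2608.696ms

1. 0.0ms @ 0 + 1565.217ms (3)
2. 1565.217ms @ 3 + 521.739ms (1)
3. 2086.957ms @ 4 + 521.739ms (1)
4. 2608.696ms @ 5 + 521.739ms (1)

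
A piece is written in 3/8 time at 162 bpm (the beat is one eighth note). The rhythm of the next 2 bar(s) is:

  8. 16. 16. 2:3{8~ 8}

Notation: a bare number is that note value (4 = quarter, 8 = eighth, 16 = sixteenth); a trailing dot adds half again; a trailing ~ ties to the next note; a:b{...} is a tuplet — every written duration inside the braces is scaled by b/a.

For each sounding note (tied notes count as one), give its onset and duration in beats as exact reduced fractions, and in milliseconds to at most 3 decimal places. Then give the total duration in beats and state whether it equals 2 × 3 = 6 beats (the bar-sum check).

1) 0.0ms=0b +555.556ms=3/2b
2) 555.556ms=3/2b +277.778ms=3/4b
3) 833.333ms=9/4b +277.778ms=3/4b
4) 1111.111ms=3b +1111.111ms=3b
Σ=6b of 6 (162bpm 3/8) — PASS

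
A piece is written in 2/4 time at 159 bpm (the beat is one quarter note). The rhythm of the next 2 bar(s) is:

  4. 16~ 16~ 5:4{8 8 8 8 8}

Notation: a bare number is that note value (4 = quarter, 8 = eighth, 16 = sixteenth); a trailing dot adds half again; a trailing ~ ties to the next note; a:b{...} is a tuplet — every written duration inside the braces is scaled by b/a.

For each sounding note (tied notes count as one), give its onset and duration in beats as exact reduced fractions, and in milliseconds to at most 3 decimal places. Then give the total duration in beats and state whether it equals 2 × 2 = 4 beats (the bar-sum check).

1) 0.0ms=0b +566.038ms=3/2b
2) 566.038ms=3/2b +339.623ms=9/10b
3) 905.66ms=12/5b +150.943ms=2/5b
4) 1056.604ms=14/5b +150.943ms=2/5b
5) 1207.547ms=16/5b +150.943ms=2/5b
6) 1358.491ms=18/5b +150.943ms=2/5b
Σ=4b of 4 (159bpm 2/4) — PASS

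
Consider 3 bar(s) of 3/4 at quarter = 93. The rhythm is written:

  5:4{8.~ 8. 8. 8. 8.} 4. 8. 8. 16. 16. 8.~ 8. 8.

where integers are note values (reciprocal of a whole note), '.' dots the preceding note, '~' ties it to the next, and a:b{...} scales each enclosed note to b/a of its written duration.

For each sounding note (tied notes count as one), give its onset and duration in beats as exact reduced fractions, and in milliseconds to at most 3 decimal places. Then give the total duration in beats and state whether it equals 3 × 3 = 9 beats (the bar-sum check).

1) 0.0ms=0b +774.194ms=6/5b
2) 774.194ms=6/5b +387.097ms=3/5b
3) 1161.29ms=9/5b +387.097ms=3/5b
4) 1548.387ms=12/5b +387.097ms=3/5b
5) 1935.484ms=3b +967.742ms=3/2b
6) 2903.226ms=9/2b +483.871ms=3/4b
7) 3387.097ms=21/4b +483.871ms=3/4b
8) 3870.968ms=6b +241.935ms=3/8b
9) 4112.903ms=51/8b +241.935ms=3/8b
10) 4354.839ms=27/4b +967.742ms=3/2b
11) 5322.581ms=33/4b +483.871ms=3/4b
Σ=9b of 9 (93bpm 3/4) — PASS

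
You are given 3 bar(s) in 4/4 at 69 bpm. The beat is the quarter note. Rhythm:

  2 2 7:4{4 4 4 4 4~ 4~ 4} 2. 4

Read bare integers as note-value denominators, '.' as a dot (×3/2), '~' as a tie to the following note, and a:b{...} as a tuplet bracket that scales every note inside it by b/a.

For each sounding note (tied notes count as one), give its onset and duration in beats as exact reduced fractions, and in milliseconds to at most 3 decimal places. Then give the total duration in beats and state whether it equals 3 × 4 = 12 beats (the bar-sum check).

1) 0.0ms=0b +1739.13ms=2b
2) 1739.13ms=2b +1739.13ms=2b
3) 3478.261ms=4b +496.894ms=4/7b
4) 3975.155ms=32/7b +496.894ms=4/7b
5) 4472.05ms=36/7b +496.894ms=4/7b
6) 4968.944ms=40/7b +496.894ms=4/7b
7) 5465.839ms=44/7b +1490.683ms=12/7b
8) 6956.522ms=8b +2608.696ms=3b
9) 9565.217ms=11b +869.565ms=1b
Σ=12b of 12 (69bpm 4/4) — PASS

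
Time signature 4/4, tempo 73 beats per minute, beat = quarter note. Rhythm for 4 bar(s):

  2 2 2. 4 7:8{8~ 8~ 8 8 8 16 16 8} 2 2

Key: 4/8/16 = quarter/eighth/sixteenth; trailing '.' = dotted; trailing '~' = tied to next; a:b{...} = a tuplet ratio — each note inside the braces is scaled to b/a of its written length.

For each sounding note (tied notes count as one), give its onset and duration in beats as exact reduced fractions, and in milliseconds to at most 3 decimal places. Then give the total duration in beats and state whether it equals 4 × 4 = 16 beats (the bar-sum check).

1) 0.0ms=0b +1643.836ms=2b
2) 1643.836ms=2b +1643.836ms=2b
3) 3287.671ms=4b +2465.753ms=3b
4) 5753.425ms=7b +821.918ms=1b
5) 6575.342ms=8b +1409.002ms=12/7b
6) 7984.344ms=68/7b +469.667ms=4/7b
7) 8454.012ms=72/7b +469.667ms=4/7b
8) 8923.679ms=76/7b +234.834ms=2/7b
9) 9158.513ms=78/7b +234.834ms=2/7b
10) 9393.346ms=80/7b +469.667ms=4/7b
11) 9863.014ms=12b +1643.836ms=2b
12) 11506.849ms=14b +1643.836ms=2b
Σ=16b of 16 (73bpm 4/4) — PASS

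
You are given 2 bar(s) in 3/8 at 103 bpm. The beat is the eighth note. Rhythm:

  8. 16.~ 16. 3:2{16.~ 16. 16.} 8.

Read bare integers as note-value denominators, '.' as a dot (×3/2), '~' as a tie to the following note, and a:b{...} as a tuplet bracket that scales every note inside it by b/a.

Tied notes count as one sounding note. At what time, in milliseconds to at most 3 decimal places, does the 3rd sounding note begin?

note 3 onset = 3b = 1747.573ms

1. 0.0ms @ 0 + 873.786ms (3/2)
2. 873.786ms @ 3/2 + 873.786ms (3/2)
3. 1747.573ms @ 3 + 582.524ms (1)
4. 2330.097ms @ 4 + 291.262ms (1/2)
5. 2621.359ms @ 9/2 + 873.786ms (3/2)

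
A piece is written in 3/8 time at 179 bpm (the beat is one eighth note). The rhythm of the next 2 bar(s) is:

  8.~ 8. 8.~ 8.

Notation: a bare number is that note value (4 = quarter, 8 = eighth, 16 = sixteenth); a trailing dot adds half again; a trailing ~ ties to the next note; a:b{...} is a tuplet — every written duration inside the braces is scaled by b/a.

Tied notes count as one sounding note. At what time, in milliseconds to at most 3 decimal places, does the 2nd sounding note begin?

note 2 onset = 3b = 1005.587ms

1. 0.0ms @ 0 + 1005.587ms (3)
2. 1005.587ms @ 3 + 1005.587ms (3)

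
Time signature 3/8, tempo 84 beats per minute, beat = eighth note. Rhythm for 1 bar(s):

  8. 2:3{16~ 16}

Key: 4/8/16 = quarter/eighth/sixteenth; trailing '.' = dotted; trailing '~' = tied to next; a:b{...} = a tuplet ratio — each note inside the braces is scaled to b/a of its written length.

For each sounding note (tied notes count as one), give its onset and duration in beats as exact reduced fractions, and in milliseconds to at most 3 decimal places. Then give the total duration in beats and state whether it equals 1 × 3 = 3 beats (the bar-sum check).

1) 0.0ms=0b +1071.429ms=3/2b
2) 1071.429ms=3/2b +1071.429ms=3/2b
Σ=3b of 3 (84bpm 3/8) — PASS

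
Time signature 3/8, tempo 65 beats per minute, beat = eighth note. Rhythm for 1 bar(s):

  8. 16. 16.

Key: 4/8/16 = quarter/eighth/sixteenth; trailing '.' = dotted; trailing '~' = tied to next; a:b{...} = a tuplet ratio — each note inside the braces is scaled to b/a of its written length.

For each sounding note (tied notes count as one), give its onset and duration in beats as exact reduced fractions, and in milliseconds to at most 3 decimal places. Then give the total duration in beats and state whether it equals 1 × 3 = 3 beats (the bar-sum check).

1) 0.0ms=0b +1384.615ms=3/2b
2) 1384.615ms=3/2b +692.308ms=3/4b
3) 2076.923ms=9/4b +692.308ms=3/4b
Σ=3b of 3 (65bpm 3/8) — PASS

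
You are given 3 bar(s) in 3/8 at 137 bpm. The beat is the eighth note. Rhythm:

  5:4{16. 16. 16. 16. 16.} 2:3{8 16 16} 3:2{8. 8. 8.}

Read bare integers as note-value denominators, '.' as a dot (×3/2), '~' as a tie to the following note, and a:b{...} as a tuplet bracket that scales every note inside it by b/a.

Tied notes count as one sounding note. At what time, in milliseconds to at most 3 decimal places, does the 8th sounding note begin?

note 8 onset = 21/4b = 2299.27ms

1. 0.0ms @ 0 + 262.774ms (3/5)
2. 262.774ms @ 3/5 + 262.774ms (3/5)
3. 525.547ms @ 6/5 + 262.774ms (3/5)
4. 788.321ms @ 9/5 + 262.774ms (3/5)
5. 1051.095ms @ 12/5 + 262.774ms (3/5)
6. 1313.869ms @ 3 + 656.934ms (3/2)
7. 1970.803ms @ 9/2 + 328.467ms (3/4)
8. 2299.27ms @ 21/4 + 328.467ms (3/4)
9. 2627.737ms @ 6 + 437.956ms (1)
10. 3065.693ms @ 7 + 437.956ms (1)
11. 3503.65ms @ 8 + 437.956ms (1)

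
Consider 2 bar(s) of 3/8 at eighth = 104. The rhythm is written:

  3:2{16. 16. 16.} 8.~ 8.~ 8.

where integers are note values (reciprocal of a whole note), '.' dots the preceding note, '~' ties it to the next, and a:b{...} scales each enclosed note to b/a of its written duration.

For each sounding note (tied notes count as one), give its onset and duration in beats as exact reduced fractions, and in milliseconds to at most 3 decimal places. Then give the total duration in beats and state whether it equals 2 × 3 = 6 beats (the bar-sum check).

1) 0.0ms=0b +288.462ms=1/2b
2) 288.462ms=1/2b +288.462ms=1/2b
3) 576.923ms=1b +288.462ms=1/2b
4) 865.385ms=3/2b +2596.154ms=9/2b
Σ=6b of 6 (104bpm 3/8) — PASS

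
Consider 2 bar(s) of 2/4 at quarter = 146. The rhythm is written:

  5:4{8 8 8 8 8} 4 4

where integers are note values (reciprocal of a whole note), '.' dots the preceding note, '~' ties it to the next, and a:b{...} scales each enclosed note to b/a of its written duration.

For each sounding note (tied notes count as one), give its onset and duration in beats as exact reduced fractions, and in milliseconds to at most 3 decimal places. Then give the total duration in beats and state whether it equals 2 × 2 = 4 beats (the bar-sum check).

1) 0.0ms=0b +164.384ms=2/5b
2) 164.384ms=2/5b +164.384ms=2/5b
3) 328.767ms=4/5b +164.384ms=2/5b
4) 493.151ms=6/5b +164.384ms=2/5b
5) 657.534ms=8/5b +164.384ms=2/5b
6) 821.918ms=2b +410.959ms=1b
7) 1232.877ms=3b +410.959ms=1b
Σ=4b of 4 (146bpm 2/4) — PASS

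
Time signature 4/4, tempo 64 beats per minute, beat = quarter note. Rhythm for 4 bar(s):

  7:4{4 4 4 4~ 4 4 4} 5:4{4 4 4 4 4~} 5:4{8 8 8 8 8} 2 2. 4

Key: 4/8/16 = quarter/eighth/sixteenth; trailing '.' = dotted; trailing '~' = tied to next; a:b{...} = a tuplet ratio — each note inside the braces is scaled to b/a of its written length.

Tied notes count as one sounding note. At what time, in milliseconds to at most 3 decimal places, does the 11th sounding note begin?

1. 0.0ms @ 0 + 535.714ms (4/7)
2. 535.714ms @ 4/7 + 535.714ms (4/7)
3. 1071.429ms @ 8/7 + 535.714ms (4/7)
4. 1607.143ms @ 12/7 + 1071.429ms (8/7)
5. 2678.571ms @ 20/7 + 535.714ms (4/7)
6. 3214.286ms @ 24/7 + 535.714ms (4/7)
7. 3750.0ms @ 4 + 750.0ms (4/5)
8. 4500.0ms @ 24/5 + 750.0ms (4/5)
9. 5250.0ms @ 28/5 + 750.0ms (4/5)
10. 6000.0ms @ 32/5 + 750.0ms (4/5)
11. 6750.0ms @ 36/5 + 1125.0ms (6/5)
12. 7875.0ms @ 42/5 + 375.0ms (2/5)
13. 8250.0ms @ 44/5 + 375.0ms (2/5)
14. 8625.0ms @ 46/5 + 375.0ms (2/5)
15. 9000.0ms @ 48/5 + 375.0ms (2/5)
16. 9375.0ms @ 10 + 1875.0ms (2)
17. 11250.0ms @ 12 + 2812.5ms (3)
18. 14062.5ms @ 15 + 937.5ms (1)

note 11 onset = 36/5b = 6750.0ms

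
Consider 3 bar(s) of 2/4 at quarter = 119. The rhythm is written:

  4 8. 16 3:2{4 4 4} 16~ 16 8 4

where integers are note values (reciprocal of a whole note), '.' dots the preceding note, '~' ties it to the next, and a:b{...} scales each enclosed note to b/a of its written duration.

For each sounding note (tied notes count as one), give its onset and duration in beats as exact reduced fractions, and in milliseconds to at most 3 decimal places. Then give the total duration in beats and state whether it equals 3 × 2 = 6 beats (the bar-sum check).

1) 0.0ms=0b +504.202ms=1b
2) 504.202ms=1b +378.151ms=3/4b
3) 882.353ms=7/4b +126.05ms=1/4b
4) 1008.403ms=2b +336.134ms=2/3b
5) 1344.538ms=8/3b +336.134ms=2/3b
6) 1680.672ms=10/3b +336.134ms=2/3b
7) 2016.807ms=4b +252.101ms=1/2b
8) 2268.908ms=9/2b +252.101ms=1/2b
9) 2521.008ms=5b +504.202ms=1b
Σ=6b of 6 (119bpm 2/4) — PASS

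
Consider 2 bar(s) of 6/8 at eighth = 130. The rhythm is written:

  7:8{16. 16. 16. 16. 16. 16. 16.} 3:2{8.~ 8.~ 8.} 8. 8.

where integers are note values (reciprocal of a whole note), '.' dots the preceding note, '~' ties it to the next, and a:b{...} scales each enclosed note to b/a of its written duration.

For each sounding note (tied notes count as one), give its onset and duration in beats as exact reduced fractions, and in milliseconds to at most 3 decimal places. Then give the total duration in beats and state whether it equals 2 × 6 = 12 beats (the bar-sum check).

1) 0.0ms=0b +395.604ms=6/7b
2) 395.604ms=6/7b +395.604ms=6/7b
3) 791.209ms=12/7b +395.604ms=6/7b
4) 1186.813ms=18/7b +395.604ms=6/7b
5) 1582.418ms=24/7b +395.604ms=6/7b
6) 1978.022ms=30/7b +395.604ms=6/7b
7) 2373.626ms=36/7b +395.604ms=6/7b
8) 2769.231ms=6b +1384.615ms=3b
9) 4153.846ms=9b +692.308ms=3/2b
10) 4846.154ms=21/2b +692.308ms=3/2b
Σ=12b of 12 (130bpm 6/8) — PASS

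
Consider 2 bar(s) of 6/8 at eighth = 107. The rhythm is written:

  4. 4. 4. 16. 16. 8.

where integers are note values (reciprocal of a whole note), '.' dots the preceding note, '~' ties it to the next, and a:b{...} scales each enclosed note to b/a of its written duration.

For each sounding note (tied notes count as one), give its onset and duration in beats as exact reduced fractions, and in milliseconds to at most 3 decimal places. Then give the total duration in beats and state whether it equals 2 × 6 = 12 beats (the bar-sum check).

1) 0.0ms=0b +1682.243ms=3b
2) 1682.243ms=3b +1682.243ms=3b
3) 3364.486ms=6b +1682.243ms=3b
4) 5046.729ms=9b +420.561ms=3/4b
5) 5467.29ms=39/4b +420.561ms=3/4b
6) 5887.85ms=21/2b +841.121ms=3/2b
Σ=12b of 12 (107bpm 6/8) — PASS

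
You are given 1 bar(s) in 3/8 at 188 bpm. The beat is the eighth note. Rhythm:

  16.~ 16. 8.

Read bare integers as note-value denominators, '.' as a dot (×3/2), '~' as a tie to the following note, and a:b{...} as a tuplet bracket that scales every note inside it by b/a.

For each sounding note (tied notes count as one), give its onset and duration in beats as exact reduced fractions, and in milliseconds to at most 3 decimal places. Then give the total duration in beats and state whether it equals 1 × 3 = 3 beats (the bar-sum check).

1) 0.0ms=0b +478.723ms=3/2b
2) 478.723ms=3/2b +478.723ms=3/2b
Σ=3b of 3 (188bpm 3/8) — PASS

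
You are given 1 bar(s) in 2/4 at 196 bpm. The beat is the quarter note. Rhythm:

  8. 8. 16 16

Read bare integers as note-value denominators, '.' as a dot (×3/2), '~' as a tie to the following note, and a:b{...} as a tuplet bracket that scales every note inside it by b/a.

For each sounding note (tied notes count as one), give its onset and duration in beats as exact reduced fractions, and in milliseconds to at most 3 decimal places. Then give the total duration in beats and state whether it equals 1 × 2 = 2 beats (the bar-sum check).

1) 0.0ms=0b +229.592ms=3/4b
2) 229.592ms=3/4b +229.592ms=3/4b
3) 459.184ms=3/2b +76.531ms=1/4b
4) 535.714ms=7/4b +76.531ms=1/4b
Σ=2b of 2 (196bpm 2/4) — PASS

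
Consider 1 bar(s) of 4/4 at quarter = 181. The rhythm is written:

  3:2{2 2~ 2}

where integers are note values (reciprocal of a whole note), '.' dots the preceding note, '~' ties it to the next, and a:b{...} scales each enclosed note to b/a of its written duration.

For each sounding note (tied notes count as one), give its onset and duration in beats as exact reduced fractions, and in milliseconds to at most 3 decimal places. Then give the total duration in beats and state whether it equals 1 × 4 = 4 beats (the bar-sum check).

1) 0.0ms=0b +441.989ms=4/3b
2) 441.989ms=4/3b +883.978ms=8/3b
Σ=4b of 4 (181bpm 4/4) — PASS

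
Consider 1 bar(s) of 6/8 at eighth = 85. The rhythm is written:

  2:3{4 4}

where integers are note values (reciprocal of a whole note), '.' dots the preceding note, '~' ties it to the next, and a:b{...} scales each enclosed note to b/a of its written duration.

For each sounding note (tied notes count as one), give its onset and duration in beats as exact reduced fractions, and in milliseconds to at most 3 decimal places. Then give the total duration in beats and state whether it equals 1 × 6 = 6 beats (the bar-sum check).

1) 0.0ms=0b +2117.647ms=3b
2) 2117.647ms=3b +2117.647ms=3b
Σ=6b of 6 (85bpm 6/8) — PASS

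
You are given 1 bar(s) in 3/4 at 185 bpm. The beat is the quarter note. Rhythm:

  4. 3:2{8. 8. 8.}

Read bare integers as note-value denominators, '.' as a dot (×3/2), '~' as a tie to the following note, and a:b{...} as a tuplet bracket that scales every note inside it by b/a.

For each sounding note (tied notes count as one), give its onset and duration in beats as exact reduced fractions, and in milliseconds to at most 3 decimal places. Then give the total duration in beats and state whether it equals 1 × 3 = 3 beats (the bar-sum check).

1) 0.0ms=0b +486.486ms=3/2b
2) 486.486ms=3/2b +162.162ms=1/2b
3) 648.649ms=2b +162.162ms=1/2b
4) 810.811ms=5/2b +162.162ms=1/2b
Σ=3b of 3 (185bpm 3/4) — PASS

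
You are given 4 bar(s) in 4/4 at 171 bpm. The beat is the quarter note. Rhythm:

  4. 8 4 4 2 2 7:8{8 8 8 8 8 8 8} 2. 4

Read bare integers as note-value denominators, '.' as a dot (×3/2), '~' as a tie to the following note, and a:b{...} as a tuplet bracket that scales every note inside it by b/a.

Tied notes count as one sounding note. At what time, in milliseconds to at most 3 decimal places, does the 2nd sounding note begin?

1. 0.0ms @ 0 + 526.316ms (3/2)
2. 526.316ms @ 3/2 + 175.439ms (1/2)
3. 701.754ms @ 2 + 350.877ms (1)
4. 1052.632ms @ 3 + 350.877ms (1)
5. 1403.509ms @ 4 + 701.754ms (2)
6. 2105.263ms @ 6 + 701.754ms (2)
7. 2807.018ms @ 8 + 200.501ms (4/7)
8. 3007.519ms @ 60/7 + 200.501ms (4/7)
9. 3208.02ms @ 64/7 + 200.501ms (4/7)
10. 3408.521ms @ 68/7 + 200.501ms (4/7)
11. 3609.023ms @ 72/7 + 200.501ms (4/7)
12. 3809.524ms @ 76/7 + 200.501ms (4/7)
13. 4010.025ms @ 80/7 + 200.501ms (4/7)
14. 4210.526ms @ 12 + 1052.632ms (3)
15. 5263.158ms @ 15 + 350.877ms (1)

note 2 onset = 3/2b = 526.316ms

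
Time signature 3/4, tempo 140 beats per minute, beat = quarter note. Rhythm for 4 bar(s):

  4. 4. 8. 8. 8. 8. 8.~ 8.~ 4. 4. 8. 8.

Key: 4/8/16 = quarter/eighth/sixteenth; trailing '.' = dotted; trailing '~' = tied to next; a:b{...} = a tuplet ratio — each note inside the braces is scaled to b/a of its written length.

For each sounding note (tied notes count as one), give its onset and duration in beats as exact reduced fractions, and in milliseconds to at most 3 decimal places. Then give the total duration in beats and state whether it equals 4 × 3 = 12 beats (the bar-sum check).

1) 0.0ms=0b +642.857ms=3/2b
2) 642.857ms=3/2b +642.857ms=3/2b
3) 1285.714ms=3b +321.429ms=3/4b
4) 1607.143ms=15/4b +321.429ms=3/4b
5) 1928.571ms=9/2b +321.429ms=3/4b
6) 2250.0ms=21/4b +321.429ms=3/4b
7) 2571.429ms=6b +1285.714ms=3b
8) 3857.143ms=9b +642.857ms=3/2b
9) 4500.0ms=21/2b +321.429ms=3/4b
10) 4821.429ms=45/4b +321.429ms=3/4b
Σ=12b of 12 (140bpm 3/4) — PASS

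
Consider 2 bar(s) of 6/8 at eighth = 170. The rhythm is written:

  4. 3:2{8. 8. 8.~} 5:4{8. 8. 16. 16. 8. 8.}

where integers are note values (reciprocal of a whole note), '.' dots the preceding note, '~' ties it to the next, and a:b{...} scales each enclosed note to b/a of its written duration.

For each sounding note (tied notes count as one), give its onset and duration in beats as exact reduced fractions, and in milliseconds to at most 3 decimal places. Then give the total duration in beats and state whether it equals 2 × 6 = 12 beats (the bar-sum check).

1) 0.0ms=0b +1058.824ms=3b
2) 1058.824ms=3b +352.941ms=1b
3) 1411.765ms=4b +352.941ms=1b
4) 1764.706ms=5b +776.471ms=11/5b
5) 2541.176ms=36/5b +423.529ms=6/5b
6) 2964.706ms=42/5b +211.765ms=3/5b
7) 3176.471ms=9b +211.765ms=3/5b
8) 3388.235ms=48/5b +423.529ms=6/5b
9) 3811.765ms=54/5b +423.529ms=6/5b
Σ=12b of 12 (170bpm 6/8) — PASS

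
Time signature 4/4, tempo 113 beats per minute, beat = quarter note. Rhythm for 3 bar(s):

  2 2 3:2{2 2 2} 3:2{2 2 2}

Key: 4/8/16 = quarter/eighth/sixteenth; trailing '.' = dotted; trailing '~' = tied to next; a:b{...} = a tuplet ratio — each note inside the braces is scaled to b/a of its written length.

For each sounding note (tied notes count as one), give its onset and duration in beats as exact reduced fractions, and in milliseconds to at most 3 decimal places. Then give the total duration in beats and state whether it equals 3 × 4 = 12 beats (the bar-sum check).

1) 0.0ms=0b +1061.947ms=2b
2) 1061.947ms=2b +1061.947ms=2b
3) 2123.894ms=4b +707.965ms=4/3b
4) 2831.858ms=16/3b +707.965ms=4/3b
5) 3539.823ms=20/3b +707.965ms=4/3b
6) 4247.788ms=8b +707.965ms=4/3b
7) 4955.752ms=28/3b +707.965ms=4/3b
8) 5663.717ms=32/3b +707.965ms=4/3b
Σ=12b of 12 (113bpm 4/4) — PASS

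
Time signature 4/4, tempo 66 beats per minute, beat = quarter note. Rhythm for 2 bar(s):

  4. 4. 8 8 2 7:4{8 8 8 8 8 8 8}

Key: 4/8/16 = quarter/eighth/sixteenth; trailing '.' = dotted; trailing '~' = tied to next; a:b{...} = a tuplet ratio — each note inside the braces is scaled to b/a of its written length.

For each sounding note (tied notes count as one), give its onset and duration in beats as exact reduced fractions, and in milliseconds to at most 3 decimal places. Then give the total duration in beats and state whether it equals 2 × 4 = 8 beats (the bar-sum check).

1) 0.0ms=0b +1363.636ms=3/2b
2) 1363.636ms=3/2b +1363.636ms=3/2b
3) 2727.273ms=3b +454.545ms=1/2b
4) 3181.818ms=7/2b +454.545ms=1/2b
5) 3636.364ms=4b +1818.182ms=2b
6) 5454.545ms=6b +259.74ms=2/7b
7) 5714.286ms=44/7b +259.74ms=2/7b
8) 5974.026ms=46/7b +259.74ms=2/7b
9) 6233.766ms=48/7b +259.74ms=2/7b
10) 6493.506ms=50/7b +259.74ms=2/7b
11) 6753.247ms=52/7b +259.74ms=2/7b
12) 7012.987ms=54/7b +259.74ms=2/7b
Σ=8b of 8 (66bpm 4/4) — PASS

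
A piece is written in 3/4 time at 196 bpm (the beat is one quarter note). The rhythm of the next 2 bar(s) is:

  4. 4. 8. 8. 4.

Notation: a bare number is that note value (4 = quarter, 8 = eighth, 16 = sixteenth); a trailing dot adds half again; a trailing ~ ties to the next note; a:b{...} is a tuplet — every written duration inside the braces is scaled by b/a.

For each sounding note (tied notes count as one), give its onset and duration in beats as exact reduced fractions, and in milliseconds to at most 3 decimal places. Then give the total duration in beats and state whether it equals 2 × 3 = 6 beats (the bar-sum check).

1) 0.0ms=0b +459.184ms=3/2b
2) 459.184ms=3/2b +459.184ms=3/2b
3) 918.367ms=3b +229.592ms=3/4b
4) 1147.959ms=15/4b +229.592ms=3/4b
5) 1377.551ms=9/2b +459.184ms=3/2b
Σ=6b of 6 (196bpm 3/4) — PASS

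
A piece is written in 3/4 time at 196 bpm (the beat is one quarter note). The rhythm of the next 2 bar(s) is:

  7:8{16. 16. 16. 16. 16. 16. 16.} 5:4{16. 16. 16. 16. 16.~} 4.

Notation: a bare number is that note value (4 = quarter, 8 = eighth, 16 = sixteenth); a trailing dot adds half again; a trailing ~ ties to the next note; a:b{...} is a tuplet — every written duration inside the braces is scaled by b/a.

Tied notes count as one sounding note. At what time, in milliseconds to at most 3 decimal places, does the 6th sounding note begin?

1. 0.0ms @ 0 + 131.195ms (3/7)
2. 131.195ms @ 3/7 + 131.195ms (3/7)
3. 262.391ms @ 6/7 + 131.195ms (3/7)
4. 393.586ms @ 9/7 + 131.195ms (3/7)
5. 524.781ms @ 12/7 + 131.195ms (3/7)
6. 655.977ms @ 15/7 + 131.195ms (3/7)
7. 787.172ms @ 18/7 + 131.195ms (3/7)
8. 918.367ms @ 3 + 91.837ms (3/10)
9. 1010.204ms @ 33/10 + 91.837ms (3/10)
10. 1102.041ms @ 18/5 + 91.837ms (3/10)
11. 1193.878ms @ 39/10 + 91.837ms (3/10)
12. 1285.714ms @ 21/5 + 551.02ms (9/5)

note 6 onset = 15/7b = 655.977ms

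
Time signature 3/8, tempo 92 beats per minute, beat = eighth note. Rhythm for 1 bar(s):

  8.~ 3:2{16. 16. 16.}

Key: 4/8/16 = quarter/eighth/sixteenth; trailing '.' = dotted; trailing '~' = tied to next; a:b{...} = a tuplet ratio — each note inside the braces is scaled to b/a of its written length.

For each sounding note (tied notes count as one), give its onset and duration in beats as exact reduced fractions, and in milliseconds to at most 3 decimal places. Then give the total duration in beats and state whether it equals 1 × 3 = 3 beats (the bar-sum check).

1) 0.0ms=0b +1304.348ms=2b
2) 1304.348ms=2b +326.087ms=1/2b
3) 1630.435ms=5/2b +326.087ms=1/2b
Σ=3b of 3 (92bpm 3/8) — PASS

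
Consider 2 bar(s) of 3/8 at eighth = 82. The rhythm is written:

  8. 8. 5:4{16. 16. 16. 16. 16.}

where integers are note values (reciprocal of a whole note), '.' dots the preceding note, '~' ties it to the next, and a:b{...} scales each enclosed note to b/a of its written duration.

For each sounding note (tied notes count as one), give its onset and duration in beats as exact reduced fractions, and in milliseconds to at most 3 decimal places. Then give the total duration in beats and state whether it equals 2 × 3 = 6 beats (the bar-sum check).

1) 0.0ms=0b +1097.561ms=3/2b
2) 1097.561ms=3/2b +1097.561ms=3/2b
3) 2195.122ms=3b +439.024ms=3/5b
4) 2634.146ms=18/5b +439.024ms=3/5b
5) 3073.171ms=21/5b +439.024ms=3/5b
6) 3512.195ms=24/5b +439.024ms=3/5b
7) 3951.22ms=27/5b +439.024ms=3/5b
Σ=6b of 6 (82bpm 3/8) — PASS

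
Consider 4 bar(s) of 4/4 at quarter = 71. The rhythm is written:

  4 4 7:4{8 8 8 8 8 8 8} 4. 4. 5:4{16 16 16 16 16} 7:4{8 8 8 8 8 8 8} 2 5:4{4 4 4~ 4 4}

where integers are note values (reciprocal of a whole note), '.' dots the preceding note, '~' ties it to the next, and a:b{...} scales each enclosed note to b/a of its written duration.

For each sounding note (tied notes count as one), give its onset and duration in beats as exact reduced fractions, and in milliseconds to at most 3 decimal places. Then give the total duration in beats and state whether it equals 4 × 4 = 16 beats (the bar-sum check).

1) 0.0ms=0b +845.07ms=1b
2) 845.07ms=1b +845.07ms=1b
3) 1690.141ms=2b +241.449ms=2/7b
4) 1931.59ms=16/7b +241.449ms=2/7b
5) 2173.038ms=18/7b +241.449ms=2/7b
6) 2414.487ms=20/7b +241.449ms=2/7b
7) 2655.936ms=22/7b +241.449ms=2/7b
8) 2897.384ms=24/7b +241.449ms=2/7b
9) 3138.833ms=26/7b +241.449ms=2/7b
10) 3380.282ms=4b +1267.606ms=3/2b
11) 4647.887ms=11/2b +1267.606ms=3/2b
12) 5915.493ms=7b +169.014ms=1/5b
13) 6084.507ms=36/5b +169.014ms=1/5b
14) 6253.521ms=37/5b +169.014ms=1/5b
15) 6422.535ms=38/5b +169.014ms=1/5b
16) 6591.549ms=39/5b +169.014ms=1/5b
17) 6760.563ms=8b +241.449ms=2/7b
18) 7002.012ms=58/7b +241.449ms=2/7b
19) 7243.461ms=60/7b +241.449ms=2/7b
20) 7484.909ms=62/7b +241.449ms=2/7b
21) 7726.358ms=64/7b +241.449ms=2/7b
22) 7967.807ms=66/7b +241.449ms=2/7b
23) 8209.256ms=68/7b +241.449ms=2/7b
24) 8450.704ms=10b +1690.141ms=2b
25) 10140.845ms=12b +676.056ms=4/5b
26) 10816.901ms=64/5b +676.056ms=4/5b
27) 11492.958ms=68/5b +1352.113ms=8/5b
28) 12845.07ms=76/5b +676.056ms=4/5b
Σ=16b of 16 (71bpm 4/4) — PASS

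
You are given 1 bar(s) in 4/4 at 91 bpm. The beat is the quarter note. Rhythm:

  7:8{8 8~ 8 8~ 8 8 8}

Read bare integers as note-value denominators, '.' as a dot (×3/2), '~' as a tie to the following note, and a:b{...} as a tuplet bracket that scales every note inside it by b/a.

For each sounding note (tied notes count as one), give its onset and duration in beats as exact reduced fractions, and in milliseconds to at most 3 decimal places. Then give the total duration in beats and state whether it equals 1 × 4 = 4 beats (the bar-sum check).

1) 0.0ms=0b +376.766ms=4/7b
2) 376.766ms=4/7b +753.532ms=8/7b
3) 1130.298ms=12/7b +753.532ms=8/7b
4) 1883.83ms=20/7b +376.766ms=4/7b
5) 2260.597ms=24/7b +376.766ms=4/7b
Σ=4b of 4 (91bpm 4/4) — PASS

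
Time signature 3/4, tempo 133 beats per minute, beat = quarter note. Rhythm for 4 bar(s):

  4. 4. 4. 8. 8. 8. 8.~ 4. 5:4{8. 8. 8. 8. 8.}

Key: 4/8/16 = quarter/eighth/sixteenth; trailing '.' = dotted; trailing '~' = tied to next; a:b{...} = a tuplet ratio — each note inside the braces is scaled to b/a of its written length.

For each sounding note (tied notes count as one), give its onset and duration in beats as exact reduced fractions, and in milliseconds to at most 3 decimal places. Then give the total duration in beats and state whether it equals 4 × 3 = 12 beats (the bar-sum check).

1) 0.0ms=0b +676.692ms=3/2b
2) 676.692ms=3/2b +676.692ms=3/2b
3) 1353.383ms=3b +676.692ms=3/2b
4) 2030.075ms=9/2b +338.346ms=3/4b
5) 2368.421ms=21/4b +338.346ms=3/4b
6) 2706.767ms=6b +338.346ms=3/4b
7) 3045.113ms=27/4b +1015.038ms=9/4b
8) 4060.15ms=9b +270.677ms=3/5b
9) 4330.827ms=48/5b +270.677ms=3/5b
10) 4601.504ms=51/5b +270.677ms=3/5b
11) 4872.18ms=54/5b +270.677ms=3/5b
12) 5142.857ms=57/5b +270.677ms=3/5b
Σ=12b of 12 (133bpm 3/4) — PASS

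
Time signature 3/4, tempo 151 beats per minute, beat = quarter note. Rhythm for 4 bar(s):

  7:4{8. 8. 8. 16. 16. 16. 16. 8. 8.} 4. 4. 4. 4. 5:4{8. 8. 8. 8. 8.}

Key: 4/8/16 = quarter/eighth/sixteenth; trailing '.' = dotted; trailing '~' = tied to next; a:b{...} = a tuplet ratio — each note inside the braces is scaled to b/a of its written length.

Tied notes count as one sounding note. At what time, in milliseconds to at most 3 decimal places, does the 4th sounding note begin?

1. 0.0ms @ 0 + 170.293ms (3/7)
2. 170.293ms @ 3/7 + 170.293ms (3/7)
3. 340.587ms @ 6/7 + 170.293ms (3/7)
4. 510.88ms @ 9/7 + 85.147ms (3/14)
5. 596.026ms @ 3/2 + 85.147ms (3/14)
6. 681.173ms @ 12/7 + 85.147ms (3/14)
7. 766.32ms @ 27/14 + 85.147ms (3/14)
8. 851.466ms @ 15/7 + 170.293ms (3/7)
9. 1021.76ms @ 18/7 + 170.293ms (3/7)
10. 1192.053ms @ 3 + 596.026ms (3/2)
11. 1788.079ms @ 9/2 + 596.026ms (3/2)
12. 2384.106ms @ 6 + 596.026ms (3/2)
13. 2980.132ms @ 15/2 + 596.026ms (3/2)
14. 3576.159ms @ 9 + 238.411ms (3/5)
15. 3814.57ms @ 48/5 + 238.411ms (3/5)
16. 4052.98ms @ 51/5 + 238.411ms (3/5)
17. 4291.391ms @ 54/5 + 238.411ms (3/5)
18. 4529.801ms @ 57/5 + 238.411ms (3/5)

note 4 onset = 9/7b = 510.88ms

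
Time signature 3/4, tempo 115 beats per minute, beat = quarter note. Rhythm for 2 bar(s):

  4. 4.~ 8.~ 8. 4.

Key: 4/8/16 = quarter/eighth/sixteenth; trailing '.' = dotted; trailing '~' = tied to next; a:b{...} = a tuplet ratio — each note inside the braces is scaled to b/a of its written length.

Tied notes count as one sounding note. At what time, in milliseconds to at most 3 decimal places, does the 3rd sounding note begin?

1. 0.0ms @ 0 + 782.609ms (3/2)
2. 782.609ms @ 3/2 + 1565.217ms (3)
3. 2347.826ms @ 9/2 + 782.609ms (3/2)

note 3 onset = 9/2b = 2347.826ms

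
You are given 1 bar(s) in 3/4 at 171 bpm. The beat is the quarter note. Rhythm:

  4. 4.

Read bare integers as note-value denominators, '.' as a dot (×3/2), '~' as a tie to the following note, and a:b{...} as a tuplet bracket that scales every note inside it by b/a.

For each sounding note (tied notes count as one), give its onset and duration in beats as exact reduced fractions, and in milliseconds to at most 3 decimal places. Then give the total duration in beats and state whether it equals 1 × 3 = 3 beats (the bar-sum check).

1) 0.0ms=0b +526.316ms=3/2b
2) 526.316ms=3/2b +526.316ms=3/2b
Σ=3b of 3 (171bpm 3/4) — PASS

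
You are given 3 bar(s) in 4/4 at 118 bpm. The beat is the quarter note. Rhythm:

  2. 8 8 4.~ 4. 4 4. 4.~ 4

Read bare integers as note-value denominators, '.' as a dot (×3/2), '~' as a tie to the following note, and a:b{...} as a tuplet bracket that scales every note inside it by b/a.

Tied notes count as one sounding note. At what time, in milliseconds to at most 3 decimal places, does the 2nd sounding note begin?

1. 0.0ms @ 0 + 1525.424ms (3)
2. 1525.424ms @ 3 + 254.237ms (1/2)
3. 1779.661ms @ 7/2 + 254.237ms (1/2)
4. 2033.898ms @ 4 + 1525.424ms (3)
5. 3559.322ms @ 7 + 508.475ms (1)
6. 4067.797ms @ 8 + 762.712ms (3/2)
7. 4830.508ms @ 19/2 + 1271.186ms (5/2)

note 2 onset = 3b = 1525.424ms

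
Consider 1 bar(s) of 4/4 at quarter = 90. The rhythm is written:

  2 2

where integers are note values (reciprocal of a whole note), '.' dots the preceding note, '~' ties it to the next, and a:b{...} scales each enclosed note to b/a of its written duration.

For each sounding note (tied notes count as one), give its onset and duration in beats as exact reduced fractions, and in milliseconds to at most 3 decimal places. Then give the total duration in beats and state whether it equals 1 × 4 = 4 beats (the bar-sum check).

1) 0.0ms=0b +1333.333ms=2b
2) 1333.333ms=2b +1333.333ms=2b
Σ=4b of 4 (90bpm 4/4) — PASS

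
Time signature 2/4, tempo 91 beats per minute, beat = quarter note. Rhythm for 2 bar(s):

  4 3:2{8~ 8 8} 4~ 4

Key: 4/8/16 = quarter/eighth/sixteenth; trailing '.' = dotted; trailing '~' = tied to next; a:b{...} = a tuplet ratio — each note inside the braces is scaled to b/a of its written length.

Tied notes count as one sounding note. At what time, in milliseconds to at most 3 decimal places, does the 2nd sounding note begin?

note 2 onset = 1b = 659.341ms

1. 0.0ms @ 0 + 659.341ms (1)
2. 659.341ms @ 1 + 439.56ms (2/3)
3. 1098.901ms @ 5/3 + 219.78ms (1/3)
4. 1318.681ms @ 2 + 1318.681ms (2)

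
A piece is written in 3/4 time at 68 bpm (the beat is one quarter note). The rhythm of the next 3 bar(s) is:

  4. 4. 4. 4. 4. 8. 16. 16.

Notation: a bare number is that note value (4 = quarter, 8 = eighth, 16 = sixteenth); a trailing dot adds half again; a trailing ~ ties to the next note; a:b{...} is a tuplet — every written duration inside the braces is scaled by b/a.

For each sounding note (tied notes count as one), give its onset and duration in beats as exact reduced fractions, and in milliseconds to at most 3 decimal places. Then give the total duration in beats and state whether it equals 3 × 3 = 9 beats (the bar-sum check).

1) 0.0ms=0b +1323.529ms=3/2b
2) 1323.529ms=3/2b +1323.529ms=3/2b
3) 2647.059ms=3b +1323.529ms=3/2b
4) 3970.588ms=9/2b +1323.529ms=3/2b
5) 5294.118ms=6b +1323.529ms=3/2b
6) 6617.647ms=15/2b +661.765ms=3/4b
7) 7279.412ms=33/4b +330.882ms=3/8b
8) 7610.294ms=69/8b +330.882ms=3/8b
Σ=9b of 9 (68bpm 3/4) — PASS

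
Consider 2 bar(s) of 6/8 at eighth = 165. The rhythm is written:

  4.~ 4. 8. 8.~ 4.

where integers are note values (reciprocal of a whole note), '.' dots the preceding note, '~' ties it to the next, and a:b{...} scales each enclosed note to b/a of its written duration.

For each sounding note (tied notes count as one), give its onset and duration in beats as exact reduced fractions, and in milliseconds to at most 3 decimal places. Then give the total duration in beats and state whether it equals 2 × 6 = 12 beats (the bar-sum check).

1) 0.0ms=0b +2181.818ms=6b
2) 2181.818ms=6b +545.455ms=3/2b
3) 2727.273ms=15/2b +1636.364ms=9/2b
Σ=12b of 12 (165bpm 6/8) — PASS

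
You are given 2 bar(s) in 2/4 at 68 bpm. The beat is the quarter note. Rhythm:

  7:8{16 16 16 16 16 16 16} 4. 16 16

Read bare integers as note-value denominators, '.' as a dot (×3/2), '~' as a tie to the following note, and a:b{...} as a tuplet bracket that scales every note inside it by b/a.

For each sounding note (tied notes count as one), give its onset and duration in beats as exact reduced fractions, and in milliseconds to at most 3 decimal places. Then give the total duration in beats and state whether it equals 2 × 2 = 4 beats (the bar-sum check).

1) 0.0ms=0b +252.101ms=2/7b
2) 252.101ms=2/7b +252.101ms=2/7b
3) 504.202ms=4/7b +252.101ms=2/7b
4) 756.303ms=6/7b +252.101ms=2/7b
5) 1008.403ms=8/7b +252.101ms=2/7b
6) 1260.504ms=10/7b +252.101ms=2/7b
7) 1512.605ms=12/7b +252.101ms=2/7b
8) 1764.706ms=2b +1323.529ms=3/2b
9) 3088.235ms=7/2b +220.588ms=1/4b
10) 3308.824ms=15/4b +220.588ms=1/4b
Σ=4b of 4 (68bpm 2/4) — PASS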